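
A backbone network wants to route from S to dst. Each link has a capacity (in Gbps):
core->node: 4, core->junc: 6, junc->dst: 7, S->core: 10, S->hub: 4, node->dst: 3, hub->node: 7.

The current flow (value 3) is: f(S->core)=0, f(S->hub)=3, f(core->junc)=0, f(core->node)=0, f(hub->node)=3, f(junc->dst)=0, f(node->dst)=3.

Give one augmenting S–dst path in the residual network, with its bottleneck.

Residual along S->core->junc->dst: S->core: 10, core->junc: 6, junc->dst: 7.
Bottleneck = min = 6.

S->core->junc->dst, bottleneck 6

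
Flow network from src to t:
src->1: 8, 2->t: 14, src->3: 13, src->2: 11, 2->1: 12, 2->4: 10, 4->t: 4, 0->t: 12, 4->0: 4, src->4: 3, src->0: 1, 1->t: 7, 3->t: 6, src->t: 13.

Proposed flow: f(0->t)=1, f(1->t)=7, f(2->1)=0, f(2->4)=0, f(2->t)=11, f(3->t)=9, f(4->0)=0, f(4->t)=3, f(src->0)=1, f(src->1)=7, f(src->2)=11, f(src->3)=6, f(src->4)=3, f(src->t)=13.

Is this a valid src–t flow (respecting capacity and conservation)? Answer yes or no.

Capacity violated on 3->t: flow 9 > capacity 6.

No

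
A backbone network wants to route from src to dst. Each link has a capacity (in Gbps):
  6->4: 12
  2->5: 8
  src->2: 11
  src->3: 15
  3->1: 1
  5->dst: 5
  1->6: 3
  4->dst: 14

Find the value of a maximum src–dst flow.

Augment src->2->5->dst: bottleneck 5. Total 5.
Augment src->3->1->6->4->dst: bottleneck 1. Total 6.
No augmenting path remains in the residual graph.

6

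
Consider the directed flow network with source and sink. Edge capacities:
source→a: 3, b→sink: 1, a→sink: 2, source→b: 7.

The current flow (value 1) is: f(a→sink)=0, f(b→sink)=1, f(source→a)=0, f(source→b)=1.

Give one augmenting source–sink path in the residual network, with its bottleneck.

Residual along source→a→sink: source→a: 3, a→sink: 2.
Bottleneck = min = 2.

source→a→sink, bottleneck 2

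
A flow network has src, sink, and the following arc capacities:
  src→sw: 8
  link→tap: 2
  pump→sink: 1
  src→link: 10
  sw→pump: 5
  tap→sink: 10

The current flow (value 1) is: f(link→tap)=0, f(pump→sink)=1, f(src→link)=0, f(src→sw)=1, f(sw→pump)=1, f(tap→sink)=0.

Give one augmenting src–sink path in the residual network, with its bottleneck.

Residual along src→link→tap→sink: src→link: 10, link→tap: 2, tap→sink: 10.
Bottleneck = min = 2.

src→link→tap→sink, bottleneck 2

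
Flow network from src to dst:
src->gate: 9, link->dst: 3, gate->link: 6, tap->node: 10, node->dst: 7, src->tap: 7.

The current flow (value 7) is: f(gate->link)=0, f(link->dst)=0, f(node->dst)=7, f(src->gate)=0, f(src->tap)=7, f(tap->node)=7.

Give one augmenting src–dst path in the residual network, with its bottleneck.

Residual along src->gate->link->dst: src->gate: 9, gate->link: 6, link->dst: 3.
Bottleneck = min = 3.

src->gate->link->dst, bottleneck 3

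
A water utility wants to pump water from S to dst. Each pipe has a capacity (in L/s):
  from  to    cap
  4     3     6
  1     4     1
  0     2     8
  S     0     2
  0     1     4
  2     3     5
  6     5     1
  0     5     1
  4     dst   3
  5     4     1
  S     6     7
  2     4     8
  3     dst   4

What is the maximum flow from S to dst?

Augment S->0->2->4->dst: bottleneck 2. Total 2.
Augment S->6->5->4->dst: bottleneck 1. Total 3.
No augmenting path remains in the residual graph.

3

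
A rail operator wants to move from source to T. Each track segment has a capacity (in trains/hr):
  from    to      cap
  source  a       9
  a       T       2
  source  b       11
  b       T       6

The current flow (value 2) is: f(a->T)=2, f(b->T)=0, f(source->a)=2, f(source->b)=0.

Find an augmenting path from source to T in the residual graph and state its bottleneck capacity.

Residual along source->b->T: source->b: 11, b->T: 6.
Bottleneck = min = 6.

source->b->T, bottleneck 6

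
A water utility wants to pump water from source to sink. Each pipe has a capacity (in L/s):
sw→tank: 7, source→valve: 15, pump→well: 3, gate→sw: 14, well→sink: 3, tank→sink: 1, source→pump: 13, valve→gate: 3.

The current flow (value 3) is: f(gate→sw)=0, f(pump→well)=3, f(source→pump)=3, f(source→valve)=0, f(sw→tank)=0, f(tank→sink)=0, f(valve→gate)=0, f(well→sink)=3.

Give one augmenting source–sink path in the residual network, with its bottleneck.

source→valve→gate→sw→tank→sink, bottleneck 1

Residual along source→valve→gate→sw→tank→sink: source→valve: 15, valve→gate: 3, gate→sw: 14, sw→tank: 7, tank→sink: 1.
Bottleneck = min = 1.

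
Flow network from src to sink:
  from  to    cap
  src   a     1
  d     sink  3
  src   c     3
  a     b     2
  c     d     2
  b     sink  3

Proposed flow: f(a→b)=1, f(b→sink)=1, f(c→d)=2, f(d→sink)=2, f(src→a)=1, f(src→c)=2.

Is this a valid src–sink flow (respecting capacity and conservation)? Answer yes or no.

Every edge has 0 ≤ f(e) ≤ cap(e).
At each intermediate node, inflow equals outflow.

Yes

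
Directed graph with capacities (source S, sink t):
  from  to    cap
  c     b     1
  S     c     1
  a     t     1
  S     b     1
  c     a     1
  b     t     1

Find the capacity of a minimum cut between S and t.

Max flow = 2 (via 2 augmenting paths).
In the residual at optimum, the set reachable from S is {S}.
Cut edges: S->c (cap 1), S->b (cap 1). Sum = 2.

2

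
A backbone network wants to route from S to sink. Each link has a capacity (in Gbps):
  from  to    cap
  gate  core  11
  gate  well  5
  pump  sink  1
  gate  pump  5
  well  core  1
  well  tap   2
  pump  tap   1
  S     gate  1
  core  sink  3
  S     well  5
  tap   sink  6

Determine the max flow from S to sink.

4

Augment S->gate->pump->sink: bottleneck 1. Total 1.
Augment S->well->tap->sink: bottleneck 2. Total 3.
Augment S->well->core->sink: bottleneck 1. Total 4.
No augmenting path remains in the residual graph.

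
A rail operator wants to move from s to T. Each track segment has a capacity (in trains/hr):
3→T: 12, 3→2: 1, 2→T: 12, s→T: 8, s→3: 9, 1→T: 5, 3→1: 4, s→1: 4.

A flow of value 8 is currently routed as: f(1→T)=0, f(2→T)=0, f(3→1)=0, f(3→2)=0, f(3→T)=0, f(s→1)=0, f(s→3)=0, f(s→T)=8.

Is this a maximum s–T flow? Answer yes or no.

No

Residual path s→3→T has bottleneck 9 > 0.
Pushing 9 along it raises the flow to 17, so the given flow is not maximum.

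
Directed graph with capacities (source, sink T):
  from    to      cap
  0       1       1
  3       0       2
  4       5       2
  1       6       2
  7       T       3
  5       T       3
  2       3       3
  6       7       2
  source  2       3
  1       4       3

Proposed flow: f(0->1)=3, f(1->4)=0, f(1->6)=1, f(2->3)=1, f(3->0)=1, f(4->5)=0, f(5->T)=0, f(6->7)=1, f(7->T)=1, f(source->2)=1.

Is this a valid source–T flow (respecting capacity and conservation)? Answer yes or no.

No

Capacity violated on 0->1: flow 3 > capacity 1.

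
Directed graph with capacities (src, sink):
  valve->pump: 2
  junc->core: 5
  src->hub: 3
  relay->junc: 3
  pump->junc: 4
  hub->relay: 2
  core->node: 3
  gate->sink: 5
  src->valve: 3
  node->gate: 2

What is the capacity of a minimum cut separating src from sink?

Max flow = 2 (via 1 augmenting path).
In the residual at optimum, the set reachable from src is {core, hub, junc, node, pump, relay, src, valve}.
Cut edges: node->gate (cap 2). Sum = 2.

2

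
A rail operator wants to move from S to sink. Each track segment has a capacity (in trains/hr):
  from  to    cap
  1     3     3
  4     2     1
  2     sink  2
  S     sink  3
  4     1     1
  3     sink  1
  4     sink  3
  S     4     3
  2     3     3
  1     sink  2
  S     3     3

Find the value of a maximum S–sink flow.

7

Augment S->sink: bottleneck 3. Total 3.
Augment S->4->sink: bottleneck 3. Total 6.
Augment S->3->sink: bottleneck 1. Total 7.
No augmenting path remains in the residual graph.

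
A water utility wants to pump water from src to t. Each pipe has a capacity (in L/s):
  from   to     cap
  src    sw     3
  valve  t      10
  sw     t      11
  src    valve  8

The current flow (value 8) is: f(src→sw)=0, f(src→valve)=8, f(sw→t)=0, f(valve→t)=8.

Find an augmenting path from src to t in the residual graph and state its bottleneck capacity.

src→sw→t, bottleneck 3

Residual along src→sw→t: src→sw: 3, sw→t: 11.
Bottleneck = min = 3.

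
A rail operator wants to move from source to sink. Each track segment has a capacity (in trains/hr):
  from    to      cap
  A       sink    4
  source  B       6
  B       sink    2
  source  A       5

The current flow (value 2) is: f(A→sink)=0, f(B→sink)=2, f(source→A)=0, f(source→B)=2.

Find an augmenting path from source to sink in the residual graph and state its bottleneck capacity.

Residual along source→A→sink: source→A: 5, A→sink: 4.
Bottleneck = min = 4.

source→A→sink, bottleneck 4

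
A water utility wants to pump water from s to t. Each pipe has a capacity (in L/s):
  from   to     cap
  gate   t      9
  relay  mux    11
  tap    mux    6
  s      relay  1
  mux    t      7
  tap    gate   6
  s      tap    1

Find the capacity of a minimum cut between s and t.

Max flow = 2 (via 2 augmenting paths).
In the residual at optimum, the set reachable from s is {s}.
Cut edges: s→tap (cap 1), s→relay (cap 1). Sum = 2.

2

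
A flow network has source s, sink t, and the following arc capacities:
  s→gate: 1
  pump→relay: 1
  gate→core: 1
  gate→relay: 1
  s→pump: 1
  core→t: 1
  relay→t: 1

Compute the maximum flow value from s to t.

2

Augment s→pump→relay→t: bottleneck 1. Total 1.
Augment s→gate→core→t: bottleneck 1. Total 2.
No augmenting path remains in the residual graph.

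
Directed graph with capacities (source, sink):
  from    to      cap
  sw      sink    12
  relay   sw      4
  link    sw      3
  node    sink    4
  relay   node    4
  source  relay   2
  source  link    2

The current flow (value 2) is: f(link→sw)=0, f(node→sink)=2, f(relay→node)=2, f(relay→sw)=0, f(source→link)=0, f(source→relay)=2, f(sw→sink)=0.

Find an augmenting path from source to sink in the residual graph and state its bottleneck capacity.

Residual along source→link→sw→sink: source→link: 2, link→sw: 3, sw→sink: 12.
Bottleneck = min = 2.

source→link→sw→sink, bottleneck 2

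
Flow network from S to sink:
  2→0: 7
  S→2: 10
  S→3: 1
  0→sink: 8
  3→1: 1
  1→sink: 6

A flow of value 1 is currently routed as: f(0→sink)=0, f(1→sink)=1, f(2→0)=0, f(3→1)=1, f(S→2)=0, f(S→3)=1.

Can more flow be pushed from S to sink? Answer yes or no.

Residual path S→2→0→sink has bottleneck 7 > 0.
Pushing 7 along it raises the flow to 8, so the given flow is not maximum.

Yes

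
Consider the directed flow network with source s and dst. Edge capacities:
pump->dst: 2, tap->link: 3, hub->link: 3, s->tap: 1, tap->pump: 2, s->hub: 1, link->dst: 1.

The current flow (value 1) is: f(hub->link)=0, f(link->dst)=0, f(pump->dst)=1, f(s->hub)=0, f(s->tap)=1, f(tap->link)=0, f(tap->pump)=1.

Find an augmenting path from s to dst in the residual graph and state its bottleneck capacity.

s->hub->link->dst, bottleneck 1

Residual along s->hub->link->dst: s->hub: 1, hub->link: 3, link->dst: 1.
Bottleneck = min = 1.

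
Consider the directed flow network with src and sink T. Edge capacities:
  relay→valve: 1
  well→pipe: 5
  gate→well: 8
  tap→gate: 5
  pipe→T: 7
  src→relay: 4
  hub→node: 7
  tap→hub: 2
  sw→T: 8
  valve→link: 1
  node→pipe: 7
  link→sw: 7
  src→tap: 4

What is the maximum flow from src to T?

5

Augment src→relay→valve→link→sw→T: bottleneck 1. Total 1.
Augment src→tap→hub→node→pipe→T: bottleneck 2. Total 3.
Augment src→tap→gate→well→pipe→T: bottleneck 2. Total 5.
No augmenting path remains in the residual graph.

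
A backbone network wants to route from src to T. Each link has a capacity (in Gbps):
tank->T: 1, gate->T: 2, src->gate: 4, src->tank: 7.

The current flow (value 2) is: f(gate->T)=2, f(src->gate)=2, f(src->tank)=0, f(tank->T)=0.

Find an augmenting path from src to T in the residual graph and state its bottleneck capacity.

Residual along src->tank->T: src->tank: 7, tank->T: 1.
Bottleneck = min = 1.

src->tank->T, bottleneck 1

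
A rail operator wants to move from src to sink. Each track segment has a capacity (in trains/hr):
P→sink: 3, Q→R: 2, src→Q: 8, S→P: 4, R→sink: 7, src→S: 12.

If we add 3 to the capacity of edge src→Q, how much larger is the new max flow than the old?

Original max flow = 5.
Edge src→Q does not cross the min cut (source side {P, Q, S, src}), so extra capacity there cannot help.
New max flow = 5. Increase = 0.

0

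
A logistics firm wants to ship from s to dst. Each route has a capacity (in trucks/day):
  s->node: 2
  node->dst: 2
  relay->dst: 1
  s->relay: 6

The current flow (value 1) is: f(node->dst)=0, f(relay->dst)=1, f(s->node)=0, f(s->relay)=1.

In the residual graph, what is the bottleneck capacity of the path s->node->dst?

Residual capacities along the path: s->node: 2, node->dst: 2.
Minimum is 2.

2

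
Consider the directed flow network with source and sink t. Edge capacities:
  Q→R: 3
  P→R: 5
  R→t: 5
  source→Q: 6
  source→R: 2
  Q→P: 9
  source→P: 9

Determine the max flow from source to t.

5

Augment source→R→t: bottleneck 2. Total 2.
Augment source→Q→R→t: bottleneck 3. Total 5.
No augmenting path remains in the residual graph.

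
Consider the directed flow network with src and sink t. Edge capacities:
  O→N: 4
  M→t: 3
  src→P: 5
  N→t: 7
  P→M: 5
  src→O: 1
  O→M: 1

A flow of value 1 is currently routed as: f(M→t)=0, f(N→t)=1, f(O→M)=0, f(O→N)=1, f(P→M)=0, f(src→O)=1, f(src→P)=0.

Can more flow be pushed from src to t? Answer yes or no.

Residual path src→P→M→t has bottleneck 3 > 0.
Pushing 3 along it raises the flow to 4, so the given flow is not maximum.

Yes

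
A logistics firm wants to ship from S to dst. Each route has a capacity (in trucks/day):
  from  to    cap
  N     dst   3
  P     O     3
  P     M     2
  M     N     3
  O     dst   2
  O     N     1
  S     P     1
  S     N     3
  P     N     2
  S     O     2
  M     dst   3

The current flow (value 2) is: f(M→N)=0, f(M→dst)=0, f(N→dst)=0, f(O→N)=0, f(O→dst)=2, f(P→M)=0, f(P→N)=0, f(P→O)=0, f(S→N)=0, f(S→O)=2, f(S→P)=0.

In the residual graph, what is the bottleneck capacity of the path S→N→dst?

3

Residual capacities along the path: S→N: 3, N→dst: 3.
Minimum is 3.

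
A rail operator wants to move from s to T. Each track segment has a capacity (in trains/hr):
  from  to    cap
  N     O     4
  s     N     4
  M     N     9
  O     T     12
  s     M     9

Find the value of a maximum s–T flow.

Augment s→N→O→T: bottleneck 4. Total 4.
No augmenting path remains in the residual graph.

4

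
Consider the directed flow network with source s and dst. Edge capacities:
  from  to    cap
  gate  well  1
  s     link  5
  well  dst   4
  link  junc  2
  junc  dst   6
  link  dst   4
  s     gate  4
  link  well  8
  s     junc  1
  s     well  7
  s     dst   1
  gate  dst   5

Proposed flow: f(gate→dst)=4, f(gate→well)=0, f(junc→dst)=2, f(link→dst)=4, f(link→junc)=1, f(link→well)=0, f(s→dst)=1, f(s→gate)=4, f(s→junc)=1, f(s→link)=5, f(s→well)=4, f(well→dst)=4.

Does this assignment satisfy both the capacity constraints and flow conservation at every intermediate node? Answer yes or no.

Yes

Every edge has 0 ≤ f(e) ≤ cap(e).
At each intermediate node, inflow equals outflow.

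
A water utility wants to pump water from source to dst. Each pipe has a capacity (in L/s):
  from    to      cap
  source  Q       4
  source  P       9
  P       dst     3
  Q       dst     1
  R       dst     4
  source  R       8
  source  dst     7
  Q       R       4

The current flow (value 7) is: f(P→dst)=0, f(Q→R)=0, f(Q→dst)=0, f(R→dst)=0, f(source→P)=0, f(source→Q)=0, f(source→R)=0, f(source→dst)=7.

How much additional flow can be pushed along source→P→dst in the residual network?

3

Residual capacities along the path: source→P: 9, P→dst: 3.
Minimum is 3.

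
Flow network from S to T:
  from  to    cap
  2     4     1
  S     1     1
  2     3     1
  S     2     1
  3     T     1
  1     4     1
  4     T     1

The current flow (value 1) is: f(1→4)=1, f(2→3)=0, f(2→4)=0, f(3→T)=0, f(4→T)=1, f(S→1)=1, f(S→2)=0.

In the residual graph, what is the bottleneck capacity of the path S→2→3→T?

1

Residual capacities along the path: S→2: 1, 2→3: 1, 3→T: 1.
Minimum is 1.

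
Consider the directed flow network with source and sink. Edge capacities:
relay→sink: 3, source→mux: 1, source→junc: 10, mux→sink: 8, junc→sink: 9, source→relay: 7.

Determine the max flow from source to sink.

13

Augment source→junc→sink: bottleneck 9. Total 9.
Augment source→relay→sink: bottleneck 3. Total 12.
Augment source→mux→sink: bottleneck 1. Total 13.
No augmenting path remains in the residual graph.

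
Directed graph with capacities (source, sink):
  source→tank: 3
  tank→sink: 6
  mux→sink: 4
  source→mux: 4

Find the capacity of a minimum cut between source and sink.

Max flow = 7 (via 2 augmenting paths).
In the residual at optimum, the set reachable from source is {source}.
Cut edges: source→tank (cap 3), source→mux (cap 4). Sum = 7.

7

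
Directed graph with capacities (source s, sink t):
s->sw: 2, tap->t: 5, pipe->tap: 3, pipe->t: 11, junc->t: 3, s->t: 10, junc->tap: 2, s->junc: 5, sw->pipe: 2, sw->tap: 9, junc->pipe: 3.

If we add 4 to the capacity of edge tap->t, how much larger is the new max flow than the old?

Original max flow = 17.
Edge tap->t does not cross the min cut (source side {s}), so extra capacity there cannot help.
New max flow = 17. Increase = 0.

0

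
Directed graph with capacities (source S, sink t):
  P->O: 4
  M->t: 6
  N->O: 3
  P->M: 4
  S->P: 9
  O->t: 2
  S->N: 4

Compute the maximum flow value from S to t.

6

Augment S->N->O->t: bottleneck 2. Total 2.
Augment S->P->M->t: bottleneck 4. Total 6.
No augmenting path remains in the residual graph.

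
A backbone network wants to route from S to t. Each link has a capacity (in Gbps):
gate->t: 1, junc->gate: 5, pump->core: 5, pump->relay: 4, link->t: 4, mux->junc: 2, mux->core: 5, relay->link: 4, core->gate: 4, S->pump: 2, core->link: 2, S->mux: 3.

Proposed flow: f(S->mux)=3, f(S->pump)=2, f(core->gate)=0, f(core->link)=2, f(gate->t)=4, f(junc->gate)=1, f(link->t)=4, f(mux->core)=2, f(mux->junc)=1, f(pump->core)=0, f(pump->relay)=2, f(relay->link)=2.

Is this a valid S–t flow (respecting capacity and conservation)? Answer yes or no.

No

Capacity violated on gate->t: flow 4 > capacity 1.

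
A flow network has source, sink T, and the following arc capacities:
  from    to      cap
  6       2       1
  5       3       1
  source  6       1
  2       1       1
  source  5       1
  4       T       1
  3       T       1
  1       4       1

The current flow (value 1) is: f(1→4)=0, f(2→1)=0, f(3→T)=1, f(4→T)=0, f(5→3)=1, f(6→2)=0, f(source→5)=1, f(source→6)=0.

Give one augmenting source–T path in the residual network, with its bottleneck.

Residual along source→6→2→1→4→T: source→6: 1, 6→2: 1, 2→1: 1, 1→4: 1, 4→T: 1.
Bottleneck = min = 1.

source→6→2→1→4→T, bottleneck 1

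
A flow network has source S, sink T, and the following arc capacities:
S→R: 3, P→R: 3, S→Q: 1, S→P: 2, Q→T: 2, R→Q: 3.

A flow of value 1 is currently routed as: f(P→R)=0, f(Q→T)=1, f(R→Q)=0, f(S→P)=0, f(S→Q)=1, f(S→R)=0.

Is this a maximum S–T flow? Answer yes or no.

Residual path S→R→Q→T has bottleneck 1 > 0.
Pushing 1 along it raises the flow to 2, so the given flow is not maximum.

No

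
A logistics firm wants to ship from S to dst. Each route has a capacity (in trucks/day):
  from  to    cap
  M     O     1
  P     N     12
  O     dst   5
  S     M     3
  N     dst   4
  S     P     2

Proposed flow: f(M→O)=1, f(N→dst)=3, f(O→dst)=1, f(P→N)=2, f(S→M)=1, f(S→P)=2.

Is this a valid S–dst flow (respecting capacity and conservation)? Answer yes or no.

Conservation fails at N: inflow 2 ≠ outflow 3.

No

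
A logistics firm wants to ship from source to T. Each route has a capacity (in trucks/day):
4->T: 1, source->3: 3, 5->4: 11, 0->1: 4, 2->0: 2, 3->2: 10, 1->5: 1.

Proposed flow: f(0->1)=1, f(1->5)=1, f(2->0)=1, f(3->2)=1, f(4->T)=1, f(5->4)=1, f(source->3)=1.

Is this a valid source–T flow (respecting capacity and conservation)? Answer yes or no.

Yes

Every edge has 0 ≤ f(e) ≤ cap(e).
At each intermediate node, inflow equals outflow.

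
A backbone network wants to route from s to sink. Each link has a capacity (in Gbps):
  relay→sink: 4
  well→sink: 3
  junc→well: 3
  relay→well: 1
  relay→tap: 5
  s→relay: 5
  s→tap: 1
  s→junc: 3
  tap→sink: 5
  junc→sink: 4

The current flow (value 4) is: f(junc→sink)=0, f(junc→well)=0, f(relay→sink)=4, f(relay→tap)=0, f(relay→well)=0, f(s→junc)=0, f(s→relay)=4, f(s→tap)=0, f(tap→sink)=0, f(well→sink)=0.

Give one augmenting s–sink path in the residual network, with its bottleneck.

Residual along s→junc→sink: s→junc: 3, junc→sink: 4.
Bottleneck = min = 3.

s→junc→sink, bottleneck 3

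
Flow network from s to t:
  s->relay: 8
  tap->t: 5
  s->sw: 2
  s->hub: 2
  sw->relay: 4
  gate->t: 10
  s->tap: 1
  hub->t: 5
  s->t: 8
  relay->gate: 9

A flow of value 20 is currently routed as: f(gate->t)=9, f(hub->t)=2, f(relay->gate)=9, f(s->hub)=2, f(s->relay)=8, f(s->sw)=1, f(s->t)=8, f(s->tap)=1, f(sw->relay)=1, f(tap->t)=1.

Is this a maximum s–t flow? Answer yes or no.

Residual reachable from s: {relay, s, sw}; t is not reachable.
Saturated cut: s->hub, s->tap, s->t, relay->gate with total capacity 20 = current flow value. Flow is maximum.

Yes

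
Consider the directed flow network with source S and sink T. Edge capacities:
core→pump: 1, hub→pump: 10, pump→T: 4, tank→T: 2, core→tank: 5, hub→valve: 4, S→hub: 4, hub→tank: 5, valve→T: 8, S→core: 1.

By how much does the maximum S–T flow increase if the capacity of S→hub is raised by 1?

Original max flow = 5.
After raising cap(S→hub), augmenting paths through that edge carry 1 more unit.
New max flow = 6. Increase = 1.

1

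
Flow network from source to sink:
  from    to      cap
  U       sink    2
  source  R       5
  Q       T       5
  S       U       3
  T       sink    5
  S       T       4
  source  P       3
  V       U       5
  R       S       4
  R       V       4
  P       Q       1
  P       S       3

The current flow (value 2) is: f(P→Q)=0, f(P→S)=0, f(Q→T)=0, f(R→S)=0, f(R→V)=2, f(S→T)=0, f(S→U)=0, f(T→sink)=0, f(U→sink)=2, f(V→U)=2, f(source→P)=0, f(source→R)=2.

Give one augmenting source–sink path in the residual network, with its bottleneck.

source→R→S→T→sink, bottleneck 3

Residual along source→R→S→T→sink: source→R: 3, R→S: 4, S→T: 4, T→sink: 5.
Bottleneck = min = 3.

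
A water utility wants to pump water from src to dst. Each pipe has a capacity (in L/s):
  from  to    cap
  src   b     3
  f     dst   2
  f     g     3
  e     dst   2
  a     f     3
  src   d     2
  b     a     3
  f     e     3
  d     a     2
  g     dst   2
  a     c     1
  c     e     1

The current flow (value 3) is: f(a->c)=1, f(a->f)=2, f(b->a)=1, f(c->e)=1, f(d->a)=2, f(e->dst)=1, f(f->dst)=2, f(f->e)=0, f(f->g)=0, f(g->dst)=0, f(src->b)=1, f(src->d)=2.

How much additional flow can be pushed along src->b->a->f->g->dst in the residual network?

1

Residual capacities along the path: src->b: 2, b->a: 2, a->f: 1, f->g: 3, g->dst: 2.
Minimum is 1.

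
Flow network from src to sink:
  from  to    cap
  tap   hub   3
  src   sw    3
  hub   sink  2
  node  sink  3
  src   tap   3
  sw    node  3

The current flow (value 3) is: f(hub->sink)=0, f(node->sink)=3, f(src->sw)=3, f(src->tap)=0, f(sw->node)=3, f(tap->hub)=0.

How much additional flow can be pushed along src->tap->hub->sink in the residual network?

2

Residual capacities along the path: src->tap: 3, tap->hub: 3, hub->sink: 2.
Minimum is 2.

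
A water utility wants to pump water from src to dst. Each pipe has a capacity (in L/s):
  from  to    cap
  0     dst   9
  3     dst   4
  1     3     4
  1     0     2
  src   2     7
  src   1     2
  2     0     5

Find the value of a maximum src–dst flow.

7

Augment src→2→0→dst: bottleneck 5. Total 5.
Augment src→1→0→dst: bottleneck 2. Total 7.
No augmenting path remains in the residual graph.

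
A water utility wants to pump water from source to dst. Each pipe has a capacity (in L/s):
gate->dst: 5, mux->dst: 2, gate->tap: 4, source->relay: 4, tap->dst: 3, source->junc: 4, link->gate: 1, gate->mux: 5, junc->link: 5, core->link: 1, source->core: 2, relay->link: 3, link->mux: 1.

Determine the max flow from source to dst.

Augment source->core->link->gate->dst: bottleneck 1. Total 1.
Augment source->relay->link->mux->dst: bottleneck 1. Total 2.
No augmenting path remains in the residual graph.

2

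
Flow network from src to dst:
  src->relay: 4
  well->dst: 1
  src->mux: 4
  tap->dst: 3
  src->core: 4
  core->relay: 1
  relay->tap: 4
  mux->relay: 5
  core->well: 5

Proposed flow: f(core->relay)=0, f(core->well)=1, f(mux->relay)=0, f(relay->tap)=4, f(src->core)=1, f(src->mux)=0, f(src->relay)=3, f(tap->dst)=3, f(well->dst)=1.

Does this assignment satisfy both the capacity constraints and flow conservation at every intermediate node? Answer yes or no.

Conservation fails at relay: inflow 3 ≠ outflow 4.

No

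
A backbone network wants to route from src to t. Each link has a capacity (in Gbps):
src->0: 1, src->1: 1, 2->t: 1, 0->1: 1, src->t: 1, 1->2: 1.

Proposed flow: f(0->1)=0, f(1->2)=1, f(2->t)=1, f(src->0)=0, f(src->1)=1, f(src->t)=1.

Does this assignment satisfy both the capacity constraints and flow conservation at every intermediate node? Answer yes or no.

Every edge has 0 ≤ f(e) ≤ cap(e).
At each intermediate node, inflow equals outflow.

Yes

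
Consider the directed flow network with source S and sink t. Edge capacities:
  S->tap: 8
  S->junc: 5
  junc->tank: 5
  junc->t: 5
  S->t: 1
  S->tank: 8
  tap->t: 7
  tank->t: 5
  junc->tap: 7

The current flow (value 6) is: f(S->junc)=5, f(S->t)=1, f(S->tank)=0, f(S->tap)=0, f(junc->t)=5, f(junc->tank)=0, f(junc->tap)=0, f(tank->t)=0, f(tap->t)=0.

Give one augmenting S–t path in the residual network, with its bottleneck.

S->tank->t, bottleneck 5

Residual along S->tank->t: S->tank: 8, tank->t: 5.
Bottleneck = min = 5.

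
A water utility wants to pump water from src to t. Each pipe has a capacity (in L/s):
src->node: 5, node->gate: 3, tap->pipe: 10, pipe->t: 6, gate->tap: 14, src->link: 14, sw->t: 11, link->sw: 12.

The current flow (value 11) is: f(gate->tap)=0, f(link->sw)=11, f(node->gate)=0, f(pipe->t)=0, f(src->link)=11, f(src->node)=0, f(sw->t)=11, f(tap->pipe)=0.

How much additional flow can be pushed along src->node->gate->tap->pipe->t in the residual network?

Residual capacities along the path: src->node: 5, node->gate: 3, gate->tap: 14, tap->pipe: 10, pipe->t: 6.
Minimum is 3.

3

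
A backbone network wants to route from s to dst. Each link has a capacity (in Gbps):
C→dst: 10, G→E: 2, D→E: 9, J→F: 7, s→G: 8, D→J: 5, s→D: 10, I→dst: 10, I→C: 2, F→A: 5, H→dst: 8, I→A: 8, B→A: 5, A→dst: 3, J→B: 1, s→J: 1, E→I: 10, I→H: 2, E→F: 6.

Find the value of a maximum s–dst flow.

Augment s→D→E→I→dst: bottleneck 9. Total 9.
Augment s→G→E→I→dst: bottleneck 1. Total 10.
Augment s→J→F→A→dst: bottleneck 1. Total 11.
Augment s→D→J→F→A→dst: bottleneck 1. Total 12.
Augment s→G→E→F→A→dst: bottleneck 1. Total 13.
No augmenting path remains in the residual graph.

13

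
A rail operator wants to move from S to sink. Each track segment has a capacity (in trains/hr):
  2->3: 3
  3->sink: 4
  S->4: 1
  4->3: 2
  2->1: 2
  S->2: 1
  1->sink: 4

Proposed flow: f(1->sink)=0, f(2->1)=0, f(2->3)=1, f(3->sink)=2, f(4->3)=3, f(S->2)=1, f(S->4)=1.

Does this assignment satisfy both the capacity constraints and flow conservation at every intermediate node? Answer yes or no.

No

Capacity violated on 4->3: flow 3 > capacity 2.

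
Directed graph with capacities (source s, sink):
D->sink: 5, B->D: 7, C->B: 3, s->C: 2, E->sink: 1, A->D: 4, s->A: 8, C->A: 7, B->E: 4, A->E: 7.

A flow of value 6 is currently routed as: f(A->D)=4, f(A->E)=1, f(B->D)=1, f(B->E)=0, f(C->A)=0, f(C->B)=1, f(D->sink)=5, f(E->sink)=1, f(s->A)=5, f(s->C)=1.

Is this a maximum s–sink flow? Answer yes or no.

Yes

Residual reachable from s: {A, B, C, D, E, s}; sink is not reachable.
Saturated cut: D->sink, E->sink with total capacity 6 = current flow value. Flow is maximum.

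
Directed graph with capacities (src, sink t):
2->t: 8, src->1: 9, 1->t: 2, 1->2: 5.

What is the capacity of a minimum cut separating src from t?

Max flow = 7 (via 2 augmenting paths).
In the residual at optimum, the set reachable from src is {1, src}.
Cut edges: 1->2 (cap 5), 1->t (cap 2). Sum = 7.

7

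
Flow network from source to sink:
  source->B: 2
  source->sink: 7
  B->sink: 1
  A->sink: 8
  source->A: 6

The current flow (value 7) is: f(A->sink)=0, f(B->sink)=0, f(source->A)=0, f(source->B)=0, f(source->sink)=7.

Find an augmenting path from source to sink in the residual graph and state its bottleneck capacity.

source->B->sink, bottleneck 1

Residual along source->B->sink: source->B: 2, B->sink: 1.
Bottleneck = min = 1.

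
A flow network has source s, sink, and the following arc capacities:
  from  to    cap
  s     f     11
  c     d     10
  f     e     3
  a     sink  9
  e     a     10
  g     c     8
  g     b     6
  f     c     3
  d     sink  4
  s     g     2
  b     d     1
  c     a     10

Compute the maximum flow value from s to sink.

8

Augment s->f->e->a->sink: bottleneck 3. Total 3.
Augment s->f->c->a->sink: bottleneck 3. Total 6.
Augment s->g->c->a->sink: bottleneck 2. Total 8.
No augmenting path remains in the residual graph.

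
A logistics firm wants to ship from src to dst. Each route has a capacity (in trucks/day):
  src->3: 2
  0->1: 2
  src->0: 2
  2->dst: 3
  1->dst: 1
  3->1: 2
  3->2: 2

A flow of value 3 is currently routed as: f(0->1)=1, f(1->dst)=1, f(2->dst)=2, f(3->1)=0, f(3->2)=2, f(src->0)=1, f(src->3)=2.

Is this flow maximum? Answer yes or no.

Yes

Residual reachable from src: {0, 1, src}; dst is not reachable.
Saturated cut: src->3, 1->dst with total capacity 3 = current flow value. Flow is maximum.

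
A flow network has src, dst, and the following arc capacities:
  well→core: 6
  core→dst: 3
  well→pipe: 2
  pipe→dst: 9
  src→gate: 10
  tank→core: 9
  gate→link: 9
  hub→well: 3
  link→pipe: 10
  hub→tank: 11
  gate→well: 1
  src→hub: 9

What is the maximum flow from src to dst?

Augment src→gate→link→pipe→dst: bottleneck 9. Total 9.
Augment src→gate→well→core→dst: bottleneck 1. Total 10.
Augment src→hub→well→core→dst: bottleneck 2. Total 12.
No augmenting path remains in the residual graph.

12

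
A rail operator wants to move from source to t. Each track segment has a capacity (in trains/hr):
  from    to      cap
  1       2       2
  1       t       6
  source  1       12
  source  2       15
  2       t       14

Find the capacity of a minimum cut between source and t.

Max flow = 20 (via 2 augmenting paths).
In the residual at optimum, the set reachable from source is {1, 2, source}.
Cut edges: 1->t (cap 6), 2->t (cap 14). Sum = 20.

20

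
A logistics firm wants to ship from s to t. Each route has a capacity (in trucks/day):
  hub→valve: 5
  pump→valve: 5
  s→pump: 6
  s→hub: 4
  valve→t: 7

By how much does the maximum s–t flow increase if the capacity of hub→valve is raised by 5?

Original max flow = 7.
Edge hub→valve does not cross the min cut (source side {hub, pump, s, valve}), so extra capacity there cannot help.
New max flow = 7. Increase = 0.

0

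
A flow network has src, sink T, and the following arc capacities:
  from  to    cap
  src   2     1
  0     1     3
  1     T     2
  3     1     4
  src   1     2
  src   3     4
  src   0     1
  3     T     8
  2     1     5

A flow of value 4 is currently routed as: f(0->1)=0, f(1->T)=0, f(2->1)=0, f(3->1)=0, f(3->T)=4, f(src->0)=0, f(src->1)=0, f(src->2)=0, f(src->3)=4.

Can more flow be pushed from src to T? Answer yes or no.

Residual path src->1->T has bottleneck 2 > 0.
Pushing 2 along it raises the flow to 6, so the given flow is not maximum.

Yes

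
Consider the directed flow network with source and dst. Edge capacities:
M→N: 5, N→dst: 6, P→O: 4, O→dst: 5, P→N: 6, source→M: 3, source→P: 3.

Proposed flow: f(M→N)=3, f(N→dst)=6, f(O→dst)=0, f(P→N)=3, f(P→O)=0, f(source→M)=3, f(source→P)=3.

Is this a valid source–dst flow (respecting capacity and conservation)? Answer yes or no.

Every edge has 0 ≤ f(e) ≤ cap(e).
At each intermediate node, inflow equals outflow.

Yes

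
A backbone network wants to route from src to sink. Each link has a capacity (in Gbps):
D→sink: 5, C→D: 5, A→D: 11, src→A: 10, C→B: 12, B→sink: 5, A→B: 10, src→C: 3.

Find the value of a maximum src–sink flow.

10

Augment src→A→D→sink: bottleneck 5. Total 5.
Augment src→A→B→sink: bottleneck 5. Total 10.
No augmenting path remains in the residual graph.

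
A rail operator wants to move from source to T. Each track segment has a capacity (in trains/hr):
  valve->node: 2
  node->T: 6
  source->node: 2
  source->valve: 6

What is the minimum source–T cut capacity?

4

Max flow = 4 (via 2 augmenting paths).
In the residual at optimum, the set reachable from source is {source, valve}.
Cut edges: source->node (cap 2), valve->node (cap 2). Sum = 4.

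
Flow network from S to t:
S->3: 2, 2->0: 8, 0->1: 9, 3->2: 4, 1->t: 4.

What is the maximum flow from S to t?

2

Augment S->3->2->0->1->t: bottleneck 2. Total 2.
No augmenting path remains in the residual graph.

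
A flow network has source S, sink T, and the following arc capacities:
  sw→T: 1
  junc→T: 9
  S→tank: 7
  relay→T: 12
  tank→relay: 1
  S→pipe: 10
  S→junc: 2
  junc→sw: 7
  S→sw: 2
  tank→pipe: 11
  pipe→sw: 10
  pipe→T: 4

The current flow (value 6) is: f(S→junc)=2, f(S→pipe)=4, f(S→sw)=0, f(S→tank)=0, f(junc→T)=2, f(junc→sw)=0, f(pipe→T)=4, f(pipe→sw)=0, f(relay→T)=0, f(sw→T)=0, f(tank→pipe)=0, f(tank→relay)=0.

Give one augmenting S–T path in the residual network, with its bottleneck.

S→sw→T, bottleneck 1

Residual along S→sw→T: S→sw: 2, sw→T: 1.
Bottleneck = min = 1.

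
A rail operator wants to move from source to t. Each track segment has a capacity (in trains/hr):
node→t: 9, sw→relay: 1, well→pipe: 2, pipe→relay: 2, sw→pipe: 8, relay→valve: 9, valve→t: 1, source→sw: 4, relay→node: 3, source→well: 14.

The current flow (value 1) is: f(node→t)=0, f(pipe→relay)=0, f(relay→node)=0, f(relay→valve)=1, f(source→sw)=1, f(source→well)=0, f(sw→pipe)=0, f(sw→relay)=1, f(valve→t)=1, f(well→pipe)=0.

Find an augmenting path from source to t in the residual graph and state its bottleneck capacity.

source→well→pipe→relay→node→t, bottleneck 2

Residual along source→well→pipe→relay→node→t: source→well: 14, well→pipe: 2, pipe→relay: 2, relay→node: 3, node→t: 9.
Bottleneck = min = 2.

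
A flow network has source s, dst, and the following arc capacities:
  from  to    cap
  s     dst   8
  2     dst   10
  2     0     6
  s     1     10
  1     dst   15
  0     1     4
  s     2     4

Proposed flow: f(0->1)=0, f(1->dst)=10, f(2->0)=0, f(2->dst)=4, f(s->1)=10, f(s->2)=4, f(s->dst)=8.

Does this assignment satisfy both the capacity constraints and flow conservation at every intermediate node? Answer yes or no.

Yes

Every edge has 0 ≤ f(e) ≤ cap(e).
At each intermediate node, inflow equals outflow.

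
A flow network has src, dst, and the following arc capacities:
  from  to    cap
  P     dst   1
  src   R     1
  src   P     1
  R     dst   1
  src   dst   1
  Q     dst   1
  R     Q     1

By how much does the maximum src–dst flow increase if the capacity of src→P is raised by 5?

0

Original max flow = 3.
Even with extra capacity on src→P, another cut of capacity 3 remains binding.
New max flow = 3. Increase = 0.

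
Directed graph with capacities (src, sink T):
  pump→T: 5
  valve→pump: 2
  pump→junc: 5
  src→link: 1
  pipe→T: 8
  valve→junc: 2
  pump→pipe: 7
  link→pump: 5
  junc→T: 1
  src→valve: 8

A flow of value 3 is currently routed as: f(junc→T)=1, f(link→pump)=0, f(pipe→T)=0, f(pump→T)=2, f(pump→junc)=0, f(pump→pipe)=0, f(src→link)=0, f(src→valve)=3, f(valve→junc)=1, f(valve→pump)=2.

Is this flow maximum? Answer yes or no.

Residual path src→link→pump→T has bottleneck 1 > 0.
Pushing 1 along it raises the flow to 4, so the given flow is not maximum.

No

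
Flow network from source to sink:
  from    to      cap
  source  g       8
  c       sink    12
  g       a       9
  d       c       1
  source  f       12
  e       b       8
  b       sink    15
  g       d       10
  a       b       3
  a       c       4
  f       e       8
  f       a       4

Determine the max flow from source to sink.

Augment source→g→d→c→sink: bottleneck 1. Total 1.
Augment source→g→a→c→sink: bottleneck 4. Total 5.
Augment source→g→a→b→sink: bottleneck 3. Total 8.
Augment source→f→e→b→sink: bottleneck 8. Total 16.
No augmenting path remains in the residual graph.

16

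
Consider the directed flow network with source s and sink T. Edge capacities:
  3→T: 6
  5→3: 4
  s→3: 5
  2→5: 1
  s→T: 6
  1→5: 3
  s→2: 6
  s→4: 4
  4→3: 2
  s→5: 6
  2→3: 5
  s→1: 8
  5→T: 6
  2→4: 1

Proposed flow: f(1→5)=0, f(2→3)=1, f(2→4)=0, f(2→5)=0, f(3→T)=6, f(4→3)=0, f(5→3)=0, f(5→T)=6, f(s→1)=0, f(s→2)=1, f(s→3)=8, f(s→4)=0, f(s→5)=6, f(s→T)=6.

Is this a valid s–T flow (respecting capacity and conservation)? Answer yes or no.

Capacity violated on s→3: flow 8 > capacity 5.

No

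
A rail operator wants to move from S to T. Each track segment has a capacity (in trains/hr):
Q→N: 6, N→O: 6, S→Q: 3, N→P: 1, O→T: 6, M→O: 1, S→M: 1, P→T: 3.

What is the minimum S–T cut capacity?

Max flow = 4 (via 3 augmenting paths).
In the residual at optimum, the set reachable from S is {S}.
Cut edges: S→Q (cap 3), S→M (cap 1). Sum = 4.

4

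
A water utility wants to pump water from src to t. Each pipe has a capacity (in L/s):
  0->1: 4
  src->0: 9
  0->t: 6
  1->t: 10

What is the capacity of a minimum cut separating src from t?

9

Max flow = 9 (via 2 augmenting paths).
In the residual at optimum, the set reachable from src is {src}.
Cut edges: src->0 (cap 9). Sum = 9.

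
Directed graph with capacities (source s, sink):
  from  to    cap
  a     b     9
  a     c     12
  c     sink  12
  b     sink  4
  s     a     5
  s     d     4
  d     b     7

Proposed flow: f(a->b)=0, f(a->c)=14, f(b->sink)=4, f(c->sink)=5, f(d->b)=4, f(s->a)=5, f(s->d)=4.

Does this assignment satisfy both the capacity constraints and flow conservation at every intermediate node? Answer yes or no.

Capacity violated on a->c: flow 14 > capacity 12.

No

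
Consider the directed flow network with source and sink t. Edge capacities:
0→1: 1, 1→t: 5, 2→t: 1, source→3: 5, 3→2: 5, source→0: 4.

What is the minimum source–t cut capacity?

2

Max flow = 2 (via 2 augmenting paths).
In the residual at optimum, the set reachable from source is {0, 2, 3, source}.
Cut edges: 0→1 (cap 1), 2→t (cap 1). Sum = 2.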